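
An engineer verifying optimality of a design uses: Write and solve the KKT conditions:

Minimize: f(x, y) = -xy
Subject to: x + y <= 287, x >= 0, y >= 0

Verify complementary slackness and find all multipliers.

Problem: min -xy s.t. x + y <= 287 (multiplier lambda), x >= 0 (mu_x), y >= 0 (mu_y)
KKT stationarity: -y + lambda - mu_x = 0, -x + lambda - mu_y = 0, with lambda, mu_x, mu_y >= 0
Complementary slackness: lambda*(x + y - 287) = 0, mu_x*x = 0, mu_y*y = 0
If lambda = 0: y = -mu_x <= 0 and x = -mu_y <= 0 force x = y = 0 with f = 0; but x = y = 287/2 is feasible with f = -82369/4 < 0, so this is not the minimum. Hence lambda > 0 and x + y = 287.
Try x > 0, y > 0 (so mu_x = mu_y = 0): y = lambda, x = lambda => x = y = lambda
x + y = 287 => 2*lambda = 287 => lambda = 287/2
x* = y* = 287/2 > 0, consistent with mu_x = mu_y = 0.
(Any feasible point with x = 0 or y = 0 has f = 0 > -82369/4, so the minimum is not on those boundaries.)
min(-xy) = -82369/4 (i.e. max xy = 82369/4)
Multipliers: lambda = 287/2, mu_x = 0, mu_y = 0
Complementary slackness: lambda*(x + y - 287) = 287/2*(287/2 + 287/2 - 287) = 0, mu_x*x = 0*287/2 = 0, mu_y*y = 0*287/2 = 0. Satisfied.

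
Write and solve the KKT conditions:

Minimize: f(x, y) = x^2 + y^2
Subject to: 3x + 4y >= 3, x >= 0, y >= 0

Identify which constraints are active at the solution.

KKT conditions for min x^2 + y^2 s.t. 3x + 4y >= 3, x >= 0, y >= 0:
Stationarity: 2x = mu*3 + mu_x, 2y = mu*4 + mu_y, with mu, mu_x, mu_y >= 0
Complementary slackness: mu*(3x + 4y - 3) = 0, mu_x*x = 0, mu_y*y = 0
(0, 0) is infeasible (3*0 + 4*0 < 3), so if mu = 0 stationarity would force x = mu_x/2 >= 0, y = mu_y/2 >= 0 with mu_x*x = mu_y*y = 0, i.e. x = y = 0: contradiction. Hence mu > 0 and 3x + 4y = 3 is active.
Try x > 0, y > 0 (so mu_x = mu_y = 0): x = 3*mu/2, y = 4*mu/2
Substitute: 3*(3*mu/2) + 4*(4*mu/2) = 3
  mu*25/2 = 3 => mu = 6/25
x* = 9/25 > 0, y* = 12/25 > 0, consistent with mu_x = mu_y = 0.
f is convex and the constraints are linear, so this KKT point is the global minimum.
f* = 9/25
Active constraints: 3x + 4y >= 3 (holds with equality, mu = 6/25 > 0); x >= 0 and y >= 0 are inactive (mu_x = mu_y = 0).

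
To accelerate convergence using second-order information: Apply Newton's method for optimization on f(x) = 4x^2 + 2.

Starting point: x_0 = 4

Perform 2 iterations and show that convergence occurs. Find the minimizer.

f(x) = 4x^2 + 2, f'(x) = 8x + (0), f''(x) = 8
Step 1: f'(4) = 32, x_1 = 4 - 32/8 = 0
Step 2: f'(0) = 0, x_2 = 0 (converged)
Newton's method converges in 1 step for quadratics.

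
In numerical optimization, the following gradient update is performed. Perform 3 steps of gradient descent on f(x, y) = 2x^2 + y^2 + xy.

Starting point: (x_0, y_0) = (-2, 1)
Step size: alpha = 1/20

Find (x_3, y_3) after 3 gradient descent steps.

f(x,y) = 2x^2 + y^2 + xy
grad_x = 4x + 1y, grad_y = 2y + 1x
Step 1: grad = (-7, 0), (-33/20, 1)
Step 2: grad = (-28/5, 7/20), (-137/100, 393/400)
Step 3: grad = (-1799/400, 119/200), (-9161/8000, 3811/4000)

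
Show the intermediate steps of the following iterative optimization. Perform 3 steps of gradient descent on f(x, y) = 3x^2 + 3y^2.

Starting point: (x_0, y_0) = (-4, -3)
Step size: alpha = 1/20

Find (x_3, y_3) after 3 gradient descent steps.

f(x,y) = 3x^2 + 3y^2
grad_x = 6x + 0y, grad_y = 6y + 0x
Step 1: grad = (-24, -18), (-14/5, -21/10)
Step 2: grad = (-84/5, -63/5), (-49/25, -147/100)
Step 3: grad = (-294/25, -441/50), (-343/250, -1029/1000)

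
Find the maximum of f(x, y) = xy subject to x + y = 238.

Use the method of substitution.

Substitute y = 238 - x into f(x,y) = xy:
g(x) = x(238 - x) = 238x - x^2
g'(x) = 238 - 2x = 0  =>  x = 119
y = 238 - 119 = 119
Maximum value = 119 * 119 = 14161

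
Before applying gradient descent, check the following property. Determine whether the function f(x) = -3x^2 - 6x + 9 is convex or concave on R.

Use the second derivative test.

f(x) = -3x^2 - 6x + 9
f'(x) = -6x - 6
f''(x) = -6
Since f''(x) = -6 < 0 for all x, f is concave on R.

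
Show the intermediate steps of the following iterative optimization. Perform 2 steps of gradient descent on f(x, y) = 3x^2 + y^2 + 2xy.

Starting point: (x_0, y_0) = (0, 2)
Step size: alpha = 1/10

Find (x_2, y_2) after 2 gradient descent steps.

f(x,y) = 3x^2 + y^2 + 2xy
grad_x = 6x + 2y, grad_y = 2y + 2x
Step 1: grad = (4, 4), (-2/5, 8/5)
Step 2: grad = (4/5, 12/5), (-12/25, 34/25)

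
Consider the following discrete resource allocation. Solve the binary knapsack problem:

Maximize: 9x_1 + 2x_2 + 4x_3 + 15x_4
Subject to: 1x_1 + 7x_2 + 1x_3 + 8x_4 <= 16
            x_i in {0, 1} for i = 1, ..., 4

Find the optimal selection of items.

Items: item 1 (v=9, w=1), item 2 (v=2, w=7), item 3 (v=4, w=1), item 4 (v=15, w=8)
Capacity: 16
Checking all 16 subsets (w = total weight, v = total value):
  {}: w = 0, v = 0
  {1}: w = 1, v = 9
  {2}: w = 7, v = 2
  {3}: w = 1, v = 4
  {4}: w = 8, v = 15
  {1, 2}: w = 8, v = 11
  {1, 3}: w = 2, v = 13
  {1, 4}: w = 9, v = 24
  {2, 3}: w = 8, v = 6
  {2, 4}: w = 15, v = 17
  {3, 4}: w = 9, v = 19
  {1, 2, 3}: w = 9, v = 15
  {1, 2, 4}: w = 16, v = 26
  {1, 3, 4}: w = 10, v = 28
  {2, 3, 4}: w = 16, v = 21
  {1, 2, 3, 4}: w = 17 > 16, infeasible
Best feasible subset: items [1, 3, 4]
Total weight: 10 <= 16, total value: 28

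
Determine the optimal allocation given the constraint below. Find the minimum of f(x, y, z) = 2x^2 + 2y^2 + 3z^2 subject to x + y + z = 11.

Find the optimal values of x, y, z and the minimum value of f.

Using Lagrange multipliers on f = 2x^2 + 2y^2 + 3z^2 with constraint x + y + z = 11:
Conditions: 2*2*x = lambda, 2*2*y = lambda, 2*3*z = lambda
So x = lambda/4, y = lambda/4, z = lambda/6
Substituting into constraint: lambda * (2/3) = 11
lambda = 33/2
x = 33/8, y = 33/8, z = 11/4
Minimum value = 363/4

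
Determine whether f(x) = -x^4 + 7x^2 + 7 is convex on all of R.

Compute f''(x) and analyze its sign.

f(x) = -x^4 + 7x^2 + 7
f'(x) = -4x^3 + 14x
f''(x) = -12x^2 + 14
f''(x) = -12x^2 + 14 -> -inf as |x| -> inf
Therefore, f is not globally convex on R.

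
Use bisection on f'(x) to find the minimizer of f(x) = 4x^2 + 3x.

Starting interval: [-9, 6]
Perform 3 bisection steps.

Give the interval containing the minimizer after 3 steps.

Finding critical point of f(x) = 4x^2 + 3x using bisection on f'(x) = 8x + 3.
f'(x) = 0 when x = -3/8.
Starting interval: [-9, 6]
Step 1: mid = -3/2, f'(mid) = -9, new interval = [-3/2, 6]
Step 2: mid = 9/4, f'(mid) = 21, new interval = [-3/2, 9/4]
Step 3: mid = 3/8, f'(mid) = 6, new interval = [-3/2, 3/8]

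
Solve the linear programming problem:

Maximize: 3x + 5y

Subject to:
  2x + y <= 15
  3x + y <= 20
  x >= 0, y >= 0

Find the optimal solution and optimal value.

Feasible vertices: (0, 0), (0, 15), (5, 5), (20/3, 0)
Objective 3x + 5y at each:
  (0, 0): 0
  (0, 15): 75
  (5, 5): 40
  (20/3, 0): 20
Maximum is 75 at (0, 15).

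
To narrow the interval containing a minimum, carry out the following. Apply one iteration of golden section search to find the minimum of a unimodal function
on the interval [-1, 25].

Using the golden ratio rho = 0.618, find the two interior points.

Golden section search on [-1, 25].
Golden ratio rho = 0.618 (approx).
Interior points:
  x_1 = -1 + (1-0.618)*26 = 8.9320
  x_2 = -1 + 0.618*26 = 15.0680
Compare f(x_1) and f(x_2) to determine which subinterval to keep.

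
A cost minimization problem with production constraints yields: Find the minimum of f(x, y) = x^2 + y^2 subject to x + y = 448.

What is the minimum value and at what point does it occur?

Substitute y = 448 - x into f(x,y) = x^2 + y^2:
g(x) = x^2 + (448 - x)^2 = 2x^2 - 896x + 200704
g'(x) = 4x - 896 = 0  =>  x = 224
y = 448 - 224 = 224
Minimum value = 224^2 + 224^2 = 100352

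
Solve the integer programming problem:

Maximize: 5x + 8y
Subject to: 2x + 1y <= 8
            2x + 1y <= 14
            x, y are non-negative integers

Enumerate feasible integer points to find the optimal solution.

Constraint 1: 2x + 1y <= 8
Constraint 2: 2x + 1y <= 14
Feasible x range (need y >= 0): 0 <= x <= min(8/2, 14/2) => x in {0, ..., 4}.
Enumerate feasible integer points row by row (the coefficient of y is 8 > 0, so for each x the largest feasible y gives the best value):
  x = 0: y <= min((8 - 2*0)/1, (14 - 2*0)/1) => y in {0, ..., 8}; best 5*0 + 8*8 = 64
  x = 1: y <= min((8 - 2*1)/1, (14 - 2*1)/1) => y in {0, ..., 6}; best 5*1 + 8*6 = 53
  x = 2: y <= min((8 - 2*2)/1, (14 - 2*2)/1) => y in {0, ..., 4}; best 5*2 + 8*4 = 42
  x = 3: y <= min((8 - 2*3)/1, (14 - 2*3)/1) => y in {0, ..., 2}; best 5*3 + 8*2 = 31
  x = 4: y <= min((8 - 2*4)/1, (14 - 2*4)/1) => y in {0}; best 5*4 + 8*0 = 20
The maximum 5x + 8y = 64 is achieved at x = 0, y = 8.
Check: 2*0 + 1*8 = 8 <= 8 and 2*0 + 1*8 = 8 <= 14.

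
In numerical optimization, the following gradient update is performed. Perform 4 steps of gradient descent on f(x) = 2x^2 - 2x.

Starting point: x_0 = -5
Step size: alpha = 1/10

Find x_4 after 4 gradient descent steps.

f(x) = 2x^2 - 2x, f'(x) = 4x + (-2)
Step 1: f'(-5) = -22, x_1 = -5 - 1/10 * -22 = -14/5
Step 2: f'(-14/5) = -66/5, x_2 = -14/5 - 1/10 * -66/5 = -37/25
Step 3: f'(-37/25) = -198/25, x_3 = -37/25 - 1/10 * -198/25 = -86/125
Step 4: f'(-86/125) = -594/125, x_4 = -86/125 - 1/10 * -594/125 = -133/625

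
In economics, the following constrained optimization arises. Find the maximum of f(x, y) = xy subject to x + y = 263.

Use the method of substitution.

Substitute y = 263 - x into f(x,y) = xy:
g(x) = x(263 - x) = 263x - x^2
g'(x) = 263 - 2x = 0  =>  x = 263/2
y = 263 - 263/2 = 263/2
Maximum value = (263/2) * (263/2) = 69169/4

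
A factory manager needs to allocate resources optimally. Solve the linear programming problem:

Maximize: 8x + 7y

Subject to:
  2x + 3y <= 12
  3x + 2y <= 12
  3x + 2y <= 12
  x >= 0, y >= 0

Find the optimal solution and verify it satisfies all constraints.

Feasible vertices: (0, 0), (0, 4), (12/5, 12/5), (4, 0)
Objective 8x + 7y at each vertex:
  (0, 0): 0
  (0, 4): 28
  (12/5, 12/5): 36
  (4, 0): 32
Maximum is 36 at (12/5, 12/5).
Verify constraints at (x, y) = (12/5, 12/5):
  2*(12/5) + 3*(12/5) = 12 <= 12 (active)
  3*(12/5) + 2*(12/5) = 12 <= 12 (active)
  3*(12/5) + 2*(12/5) = 12 <= 12 (active)
  x = 12/5 >= 0, y = 12/5 >= 0. All constraints satisfied.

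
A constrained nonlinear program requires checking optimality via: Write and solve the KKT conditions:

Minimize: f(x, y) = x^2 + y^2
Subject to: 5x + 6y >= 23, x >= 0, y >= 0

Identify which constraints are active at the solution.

KKT conditions for min x^2 + y^2 s.t. 5x + 6y >= 23, x >= 0, y >= 0:
Stationarity: 2x = mu*5 + mu_x, 2y = mu*6 + mu_y, with mu, mu_x, mu_y >= 0
Complementary slackness: mu*(5x + 6y - 23) = 0, mu_x*x = 0, mu_y*y = 0
(0, 0) is infeasible (5*0 + 6*0 < 23), so if mu = 0 stationarity would force x = mu_x/2 >= 0, y = mu_y/2 >= 0 with mu_x*x = mu_y*y = 0, i.e. x = y = 0: contradiction. Hence mu > 0 and 5x + 6y = 23 is active.
Try x > 0, y > 0 (so mu_x = mu_y = 0): x = 5*mu/2, y = 6*mu/2
Substitute: 5*(5*mu/2) + 6*(6*mu/2) = 23
  mu*61/2 = 23 => mu = 46/61
x* = 115/61 > 0, y* = 138/61 > 0, consistent with mu_x = mu_y = 0.
f is convex and the constraints are linear, so this KKT point is the global minimum.
f* = 529/61
Active constraints: 5x + 6y >= 23 (holds with equality, mu = 46/61 > 0); x >= 0 and y >= 0 are inactive (mu_x = mu_y = 0).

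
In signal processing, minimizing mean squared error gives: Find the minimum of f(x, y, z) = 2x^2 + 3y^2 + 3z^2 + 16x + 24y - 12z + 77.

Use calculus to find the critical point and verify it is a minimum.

f(x,y,z) = 2x^2 + 3y^2 + 3z^2 + 16x + 24y - 12z + 77
df/dx = 4x + (16) = 0 => x = -4
df/dy = 6y + (24) = 0 => y = -4
df/dz = 6z + (-12) = 0 => z = 2
f(-4,-4,2) = 2*(-4)^2 + 3*(-4)^2 + 3*(2)^2 + 16*(-4) + 24*(-4) + -12*(2) + 77 = -15
Hessian is diagonal with entries 4, 6, 6 > 0, confirmed minimum.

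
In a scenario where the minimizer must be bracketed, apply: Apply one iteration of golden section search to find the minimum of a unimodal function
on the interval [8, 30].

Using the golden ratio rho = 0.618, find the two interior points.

Golden section search on [8, 30].
Golden ratio rho = 0.618 (approx).
Interior points:
  x_1 = 8 + (1-0.618)*22 = 16.4040
  x_2 = 8 + 0.618*22 = 21.5960
Compare f(x_1) and f(x_2) to determine which subinterval to keep.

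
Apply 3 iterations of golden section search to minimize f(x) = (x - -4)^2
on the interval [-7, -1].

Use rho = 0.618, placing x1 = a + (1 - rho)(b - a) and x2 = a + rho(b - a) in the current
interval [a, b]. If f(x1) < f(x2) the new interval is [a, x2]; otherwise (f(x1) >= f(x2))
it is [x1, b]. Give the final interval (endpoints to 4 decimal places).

Golden section search for min of f(x) = (x - -4)^2 on [-7, -1].
Each step: x1 = a + (1 - rho)(b - a), x2 = a + rho(b - a); if f(x1) < f(x2) keep [a, x2], otherwise keep [x1, b].
Step 1: [-7.0000, -1.0000], x1=-4.7080 (f=0.5013), x2=-3.2920 (f=0.5013); f(x1) = f(x2) (tie, not '<') => keep [-4.7080, -1.0000]
Step 2: [-4.7080, -1.0000], x1=-3.2915 (f=0.5019), x2=-2.4165 (f=2.5076); f(x1) < f(x2) => keep [-4.7080, -2.4165]
Step 3: [-4.7080, -2.4165], x1=-3.8326 (f=0.0280), x2=-3.2918 (f=0.5015); f(x1) < f(x2) => keep [-4.7080, -3.2918]
Final interval: [-4.7080, -3.2918]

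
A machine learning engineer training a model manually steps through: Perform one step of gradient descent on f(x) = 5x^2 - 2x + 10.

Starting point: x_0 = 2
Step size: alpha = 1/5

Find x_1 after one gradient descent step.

f(x) = 5x^2 - 2x + 10
f'(x) = 10x - 2
f'(2) = 10*2 + (-2) = 18
x_1 = x_0 - alpha * f'(x_0) = 2 - 1/5 * 18 = -8/5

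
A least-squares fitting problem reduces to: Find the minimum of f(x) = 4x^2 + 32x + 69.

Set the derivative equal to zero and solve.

f(x) = 4x^2 + 32x + 69
f'(x) = 8x + (32) = 0
x = -32/8 = -4
f(-4) = 5
Since f''(x) = 8 > 0, this is a minimum.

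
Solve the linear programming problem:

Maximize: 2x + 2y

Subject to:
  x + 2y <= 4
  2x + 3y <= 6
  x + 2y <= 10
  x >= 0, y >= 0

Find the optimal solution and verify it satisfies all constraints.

Feasible vertices: (0, 0), (0, 2), (3, 0)
Objective 2x + 2y at each vertex:
  (0, 0): 0
  (0, 2): 4
  (3, 0): 6
Maximum is 6 at (3, 0).
Verify constraints at (x, y) = (3, 0):
  1*3 + 2*0 = 3 <= 4
  2*3 + 3*0 = 6 <= 6 (active)
  1*3 + 2*0 = 3 <= 10
  x = 3 >= 0, y = 0 >= 0. All constraints satisfied.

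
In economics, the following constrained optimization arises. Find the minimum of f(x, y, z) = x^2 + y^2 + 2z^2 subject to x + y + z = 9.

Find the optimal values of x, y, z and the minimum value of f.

Using Lagrange multipliers on f = x^2 + y^2 + 2z^2 with constraint x + y + z = 9:
Conditions: 2*1*x = lambda, 2*1*y = lambda, 2*2*z = lambda
So x = lambda/2, y = lambda/2, z = lambda/4
Substituting into constraint: lambda * (5/4) = 9
lambda = 36/5
x = 18/5, y = 18/5, z = 9/5
Minimum value = 162/5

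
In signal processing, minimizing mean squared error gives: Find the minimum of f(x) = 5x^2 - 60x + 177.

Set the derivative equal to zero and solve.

f(x) = 5x^2 - 60x + 177
f'(x) = 10x + (-60) = 0
x = 60/10 = 6
f(6) = -3
Since f''(x) = 10 > 0, this is a minimum.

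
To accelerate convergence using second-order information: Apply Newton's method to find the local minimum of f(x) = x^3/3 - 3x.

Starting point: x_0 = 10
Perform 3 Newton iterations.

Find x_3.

f(x) = x^3/3 - 3x
f'(x) = x^2 - 3, f''(x) = 2x
Newton update: x_{n+1} = x_n - (x_n^2 - 3)/(2*x_n)
Step 1: x_0 = 10, f'=97, f''=20, x_1 = 103/20
Step 2: x_1 = 103/20, f'=9409/400, f''=103/10, x_2 = 11809/4120
Step 3: x_2 = 11809/4120, f'=88529281/16974400, f''=11809/2060, x_3 = 190375681/97306160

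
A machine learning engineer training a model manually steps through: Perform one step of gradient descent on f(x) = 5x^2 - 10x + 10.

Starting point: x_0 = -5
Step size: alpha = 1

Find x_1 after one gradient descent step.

f(x) = 5x^2 - 10x + 10
f'(x) = 10x - 10
f'(-5) = 10*-5 + (-10) = -60
x_1 = x_0 - alpha * f'(x_0) = -5 - 1 * -60 = 55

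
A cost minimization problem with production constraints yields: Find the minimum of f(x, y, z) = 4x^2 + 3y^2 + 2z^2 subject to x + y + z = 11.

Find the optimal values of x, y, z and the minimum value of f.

Using Lagrange multipliers on f = 4x^2 + 3y^2 + 2z^2 with constraint x + y + z = 11:
Conditions: 2*4*x = lambda, 2*3*y = lambda, 2*2*z = lambda
So x = lambda/8, y = lambda/6, z = lambda/4
Substituting into constraint: lambda * (13/24) = 11
lambda = 264/13
x = 33/13, y = 44/13, z = 66/13
Minimum value = 1452/13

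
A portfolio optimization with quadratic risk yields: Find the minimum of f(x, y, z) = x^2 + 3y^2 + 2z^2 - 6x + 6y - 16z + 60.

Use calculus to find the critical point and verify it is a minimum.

f(x,y,z) = x^2 + 3y^2 + 2z^2 - 6x + 6y - 16z + 60
df/dx = 2x + (-6) = 0 => x = 3
df/dy = 6y + (6) = 0 => y = -1
df/dz = 4z + (-16) = 0 => z = 4
f(3,-1,4) = 1*(3)^2 + 3*(-1)^2 + 2*(4)^2 + -6*(3) + 6*(-1) + -16*(4) + 60 = 16
Hessian is diagonal with entries 2, 6, 4 > 0, confirmed minimum.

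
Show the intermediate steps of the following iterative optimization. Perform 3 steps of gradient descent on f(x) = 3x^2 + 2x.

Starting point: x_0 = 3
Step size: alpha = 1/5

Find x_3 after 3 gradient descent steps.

f(x) = 3x^2 + 2x, f'(x) = 6x + (2)
Step 1: f'(3) = 20, x_1 = 3 - 1/5 * 20 = -1
Step 2: f'(-1) = -4, x_2 = -1 - 1/5 * -4 = -1/5
Step 3: f'(-1/5) = 4/5, x_3 = -1/5 - 1/5 * 4/5 = -9/25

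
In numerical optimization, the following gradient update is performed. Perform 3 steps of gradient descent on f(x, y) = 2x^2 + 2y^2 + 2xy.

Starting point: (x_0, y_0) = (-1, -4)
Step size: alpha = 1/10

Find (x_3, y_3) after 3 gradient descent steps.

f(x,y) = 2x^2 + 2y^2 + 2xy
grad_x = 4x + 2y, grad_y = 4y + 2x
Step 1: grad = (-12, -18), (1/5, -11/5)
Step 2: grad = (-18/5, -42/5), (14/25, -34/25)
Step 3: grad = (-12/25, -108/25), (76/125, -116/125)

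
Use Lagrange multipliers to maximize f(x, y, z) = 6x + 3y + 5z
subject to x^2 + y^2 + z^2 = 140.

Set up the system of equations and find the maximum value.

Lagrange conditions: 6 = 2*lambda*x, 3 = 2*lambda*y, 5 = 2*lambda*z
So x:6 = y:3 = z:5, i.e. x = 6t, y = 3t, z = 5t
Constraint: t^2*(6^2 + 3^2 + 5^2) = 140
  t^2 * 70 = 140  =>  t = sqrt(2)
Maximum = 6*6t + 3*3t + 5*5t = 70*sqrt(2) = sqrt(9800)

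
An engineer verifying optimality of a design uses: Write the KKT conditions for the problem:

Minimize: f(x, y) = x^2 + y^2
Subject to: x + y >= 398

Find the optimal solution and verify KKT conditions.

KKT conditions for min x^2 + y^2 s.t. x + y >= 398:
Stationarity: 2x = mu, 2y = mu
So x = y = mu/2.
Complementary slackness: mu*(x + y - 398) = 0
Primal feasibility: x + y >= 398; dual feasibility: mu >= 0
If mu = 0 then x = y = 0, but 0 + 0 < 398 is infeasible, so the constraint is active.
Constraint active: x + y = 2*(mu/2) = 398 => mu = 398
x = y = 199, f = 79202
Verify: stationarity 2*199 = 398 = mu; primal 199 + 199 = 398 >= 398; dual mu = 398 >= 0; complementary slackness 398*(398 - 398) = 0. All KKT conditions hold.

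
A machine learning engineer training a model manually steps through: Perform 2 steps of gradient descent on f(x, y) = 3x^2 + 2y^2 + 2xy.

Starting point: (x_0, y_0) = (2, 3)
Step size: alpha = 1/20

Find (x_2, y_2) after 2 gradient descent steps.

f(x,y) = 3x^2 + 2y^2 + 2xy
grad_x = 6x + 2y, grad_y = 4y + 2x
Step 1: grad = (18, 16), (11/10, 11/5)
Step 2: grad = (11, 11), (11/20, 33/20)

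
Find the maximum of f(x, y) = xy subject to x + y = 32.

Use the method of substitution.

Substitute y = 32 - x into f(x,y) = xy:
g(x) = x(32 - x) = 32x - x^2
g'(x) = 32 - 2x = 0  =>  x = 16
y = 32 - 16 = 16
Maximum value = 16 * 16 = 256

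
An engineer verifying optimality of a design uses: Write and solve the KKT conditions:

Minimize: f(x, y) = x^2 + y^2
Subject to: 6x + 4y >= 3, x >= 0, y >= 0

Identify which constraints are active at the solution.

KKT conditions for min x^2 + y^2 s.t. 6x + 4y >= 3, x >= 0, y >= 0:
Stationarity: 2x = mu*6 + mu_x, 2y = mu*4 + mu_y, with mu, mu_x, mu_y >= 0
Complementary slackness: mu*(6x + 4y - 3) = 0, mu_x*x = 0, mu_y*y = 0
(0, 0) is infeasible (6*0 + 4*0 < 3), so if mu = 0 stationarity would force x = mu_x/2 >= 0, y = mu_y/2 >= 0 with mu_x*x = mu_y*y = 0, i.e. x = y = 0: contradiction. Hence mu > 0 and 6x + 4y = 3 is active.
Try x > 0, y > 0 (so mu_x = mu_y = 0): x = 6*mu/2, y = 4*mu/2
Substitute: 6*(6*mu/2) + 4*(4*mu/2) = 3
  mu*52/2 = 3 => mu = 3/26
x* = 9/26 > 0, y* = 3/13 > 0, consistent with mu_x = mu_y = 0.
f is convex and the constraints are linear, so this KKT point is the global minimum.
f* = 9/52
Active constraints: 6x + 4y >= 3 (holds with equality, mu = 3/26 > 0); x >= 0 and y >= 0 are inactive (mu_x = mu_y = 0).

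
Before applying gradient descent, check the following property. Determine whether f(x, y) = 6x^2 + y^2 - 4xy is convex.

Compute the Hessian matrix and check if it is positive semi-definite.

f(x,y) = 6x^2 + y^2 - 4xy
Hessian H = [[12, -4], [-4, 2]]
trace(H) = 14, det(H) = 8
Eigenvalues: (14 +/- sqrt(164)) / 2 = 13.4, 0.5969
Since both eigenvalues > 0, f is convex.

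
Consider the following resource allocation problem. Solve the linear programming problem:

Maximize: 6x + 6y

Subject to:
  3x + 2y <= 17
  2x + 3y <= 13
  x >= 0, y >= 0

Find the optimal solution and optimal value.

Feasible vertices: (0, 0), (0, 13/3), (5, 1), (17/3, 0)
Objective 6x + 6y at each:
  (0, 0): 0
  (0, 13/3): 26
  (5, 1): 36
  (17/3, 0): 34
Maximum is 36 at (5, 1).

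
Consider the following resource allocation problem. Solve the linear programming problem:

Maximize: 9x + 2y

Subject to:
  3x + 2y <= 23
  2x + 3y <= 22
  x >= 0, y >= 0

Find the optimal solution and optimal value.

Feasible vertices: (0, 0), (0, 22/3), (5, 4), (23/3, 0)
Objective 9x + 2y at each:
  (0, 0): 0
  (0, 22/3): 44/3
  (5, 4): 53
  (23/3, 0): 69
Maximum is 69 at (23/3, 0).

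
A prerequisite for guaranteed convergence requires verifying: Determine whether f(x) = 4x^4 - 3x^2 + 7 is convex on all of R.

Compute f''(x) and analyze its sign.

f(x) = 4x^4 - 3x^2 + 7
f'(x) = 16x^3 + -6x
f''(x) = 48x^2 + -6
f''(0) = -6 < 0, so not convex near x = 0
Therefore, f is not globally convex on R.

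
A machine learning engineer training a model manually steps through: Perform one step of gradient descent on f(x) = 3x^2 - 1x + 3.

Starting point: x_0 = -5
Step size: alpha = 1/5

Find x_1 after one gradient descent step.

f(x) = 3x^2 - 1x + 3
f'(x) = 6x - 1
f'(-5) = 6*-5 + (-1) = -31
x_1 = x_0 - alpha * f'(x_0) = -5 - 1/5 * -31 = 6/5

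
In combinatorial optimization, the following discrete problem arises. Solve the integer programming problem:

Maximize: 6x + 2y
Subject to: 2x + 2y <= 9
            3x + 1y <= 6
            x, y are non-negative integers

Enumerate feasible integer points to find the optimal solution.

Constraint 1: 2x + 2y <= 9
Constraint 2: 3x + 1y <= 6
Feasible x range (need y >= 0): 0 <= x <= min(9/2, 6/3) => x in {0, ..., 2}.
Enumerate feasible integer points row by row (the coefficient of y is 2 > 0, so for each x the largest feasible y gives the best value):
  x = 0: y <= min((9 - 2*0)/2, (6 - 3*0)/1) => y in {0, ..., 4}; best 6*0 + 2*4 = 8
  x = 1: y <= min((9 - 2*1)/2, (6 - 3*1)/1) => y in {0, ..., 3}; best 6*1 + 2*3 = 12
  x = 2: y <= min((9 - 2*2)/2, (6 - 3*2)/1) => y in {0}; best 6*2 + 2*0 = 12
The maximum 6x + 2y = 12 is achieved at x = 1, y = 3.
(The same value 12 is also attained at (2, 0).)
Check: 2*1 + 2*3 = 8 <= 9 and 3*1 + 1*3 = 6 <= 6.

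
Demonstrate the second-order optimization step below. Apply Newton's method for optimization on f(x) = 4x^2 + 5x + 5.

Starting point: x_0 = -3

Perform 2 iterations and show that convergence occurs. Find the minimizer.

f(x) = 4x^2 + 5x + 5, f'(x) = 8x + (5), f''(x) = 8
Step 1: f'(-3) = -19, x_1 = -3 - -19/8 = -5/8
Step 2: f'(-5/8) = 0, x_2 = -5/8 (converged)
Newton's method converges in 1 step for quadratics.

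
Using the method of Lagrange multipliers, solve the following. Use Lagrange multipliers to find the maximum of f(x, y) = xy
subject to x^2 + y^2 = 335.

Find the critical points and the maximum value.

Lagrange conditions: y = 2*lambda*x and x = 2*lambda*y
If x = 0 then y = 0, violating the constraint, so x, y != 0.
Dividing: y/x = x/y => x^2 = y^2 => y = x or y = -x
Constraint: 2x^2 = 335 => x^2 = 335/2 => x = +/-sqrt(335/2)
Critical points: (sqrt(335/2), sqrt(335/2)), (-sqrt(335/2), -sqrt(335/2)), (sqrt(335/2), -sqrt(335/2)), (-sqrt(335/2), sqrt(335/2))
  y = x:  xy = x^2 = 335/2  at (sqrt(335/2), sqrt(335/2)) and (-sqrt(335/2), -sqrt(335/2))
  y = -x: xy = -x^2 = -335/2 at (sqrt(335/2), -sqrt(335/2)) and (-sqrt(335/2), sqrt(335/2))
Maximum xy = 335/2 at (sqrt(335/2), sqrt(335/2)) and (-sqrt(335/2), -sqrt(335/2))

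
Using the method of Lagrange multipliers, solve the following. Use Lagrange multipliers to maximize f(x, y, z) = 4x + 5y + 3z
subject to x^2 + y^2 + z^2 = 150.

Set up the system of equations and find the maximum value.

Lagrange conditions: 4 = 2*lambda*x, 5 = 2*lambda*y, 3 = 2*lambda*z
So x:4 = y:5 = z:3, i.e. x = 4t, y = 5t, z = 3t
Constraint: t^2*(4^2 + 5^2 + 3^2) = 150
  t^2 * 50 = 150  =>  t = sqrt(3)
Maximum = 4*4t + 5*5t + 3*3t = 50*sqrt(3) = sqrt(7500)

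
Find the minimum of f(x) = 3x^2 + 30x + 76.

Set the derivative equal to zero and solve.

f(x) = 3x^2 + 30x + 76
f'(x) = 6x + (30) = 0
x = -30/6 = -5
f(-5) = 1
Since f''(x) = 6 > 0, this is a minimum.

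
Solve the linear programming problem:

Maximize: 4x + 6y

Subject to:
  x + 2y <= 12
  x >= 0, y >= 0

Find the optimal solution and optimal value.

The feasible region has vertices at [(0, 0), (12, 0), (0, 6)].
Checking objective 4x + 6y at each vertex:
  (0, 0): 4*0 + 6*0 = 0
  (12, 0): 4*12 + 6*0 = 48
  (0, 6): 4*0 + 6*6 = 36
Maximum is 48 at (12, 0).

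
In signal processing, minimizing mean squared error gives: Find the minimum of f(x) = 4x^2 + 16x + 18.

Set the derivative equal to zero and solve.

f(x) = 4x^2 + 16x + 18
f'(x) = 8x + (16) = 0
x = -16/8 = -2
f(-2) = 2
Since f''(x) = 8 > 0, this is a minimum.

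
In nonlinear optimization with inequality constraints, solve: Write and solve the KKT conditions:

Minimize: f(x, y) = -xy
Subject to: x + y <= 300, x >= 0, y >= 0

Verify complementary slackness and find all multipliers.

Problem: min -xy s.t. x + y <= 300 (multiplier lambda), x >= 0 (mu_x), y >= 0 (mu_y)
KKT stationarity: -y + lambda - mu_x = 0, -x + lambda - mu_y = 0, with lambda, mu_x, mu_y >= 0
Complementary slackness: lambda*(x + y - 300) = 0, mu_x*x = 0, mu_y*y = 0
If lambda = 0: y = -mu_x <= 0 and x = -mu_y <= 0 force x = y = 0 with f = 0; but x = y = 150 is feasible with f = -22500 < 0, so this is not the minimum. Hence lambda > 0 and x + y = 300.
Try x > 0, y > 0 (so mu_x = mu_y = 0): y = lambda, x = lambda => x = y = lambda
x + y = 300 => 2*lambda = 300 => lambda = 150
x* = y* = 150 > 0, consistent with mu_x = mu_y = 0.
(Any feasible point with x = 0 or y = 0 has f = 0 > -22500, so the minimum is not on those boundaries.)
min(-xy) = -22500 (i.e. max xy = 22500)
Multipliers: lambda = 150, mu_x = 0, mu_y = 0
Complementary slackness: lambda*(x + y - 300) = 150*(150 + 150 - 300) = 0, mu_x*x = 0*150 = 0, mu_y*y = 0*150 = 0. Satisfied.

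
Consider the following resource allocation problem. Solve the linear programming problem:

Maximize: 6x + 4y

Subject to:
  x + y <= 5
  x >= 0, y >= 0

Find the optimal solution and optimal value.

The feasible region has vertices at [(0, 0), (5, 0), (0, 5)].
Checking objective 6x + 4y at each vertex:
  (0, 0): 6*0 + 4*0 = 0
  (5, 0): 6*5 + 4*0 = 30
  (0, 5): 6*0 + 4*5 = 20
Maximum is 30 at (5, 0).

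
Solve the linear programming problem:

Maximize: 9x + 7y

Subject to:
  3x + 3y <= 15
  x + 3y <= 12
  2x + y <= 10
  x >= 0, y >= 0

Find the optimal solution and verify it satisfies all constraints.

Feasible vertices: (0, 0), (0, 4), (3/2, 7/2), (5, 0)
Objective 9x + 7y at each vertex:
  (0, 0): 0
  (0, 4): 28
  (3/2, 7/2): 38
  (5, 0): 45
Maximum is 45 at (5, 0).
Verify constraints at (x, y) = (5, 0):
  3*5 + 3*0 = 15 <= 15 (active)
  1*5 + 3*0 = 5 <= 12
  2*5 + 1*0 = 10 <= 10 (active)
  x = 5 >= 0, y = 0 >= 0. All constraints satisfied.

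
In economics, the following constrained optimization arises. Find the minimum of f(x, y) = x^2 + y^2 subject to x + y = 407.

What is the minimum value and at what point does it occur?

Substitute y = 407 - x into f(x,y) = x^2 + y^2:
g(x) = x^2 + (407 - x)^2 = 2x^2 - 814x + 165649
g'(x) = 4x - 814 = 0  =>  x = 407/2
y = 407 - 407/2 = 407/2
Minimum value = (407/2)^2 + (407/2)^2 = 165649/2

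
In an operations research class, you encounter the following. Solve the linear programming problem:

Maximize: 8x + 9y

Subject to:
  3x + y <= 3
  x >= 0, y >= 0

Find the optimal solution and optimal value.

The feasible region has vertices at [(0, 0), (1, 0), (0, 3)].
Checking objective 8x + 9y at each vertex:
  (0, 0): 8*0 + 9*0 = 0
  (1, 0): 8*1 + 9*0 = 8
  (0, 3): 8*0 + 9*3 = 27
Maximum is 27 at (0, 3).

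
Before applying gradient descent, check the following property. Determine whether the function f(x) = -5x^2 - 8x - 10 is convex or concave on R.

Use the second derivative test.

f(x) = -5x^2 - 8x - 10
f'(x) = -10x - 8
f''(x) = -10
Since f''(x) = -10 < 0 for all x, f is concave on R.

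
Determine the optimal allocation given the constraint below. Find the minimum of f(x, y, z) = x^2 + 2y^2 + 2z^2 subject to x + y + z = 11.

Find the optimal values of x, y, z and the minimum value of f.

Using Lagrange multipliers on f = x^2 + 2y^2 + 2z^2 with constraint x + y + z = 11:
Conditions: 2*1*x = lambda, 2*2*y = lambda, 2*2*z = lambda
So x = lambda/2, y = lambda/4, z = lambda/4
Substituting into constraint: lambda * (1) = 11
lambda = 11
x = 11/2, y = 11/4, z = 11/4
Minimum value = 121/2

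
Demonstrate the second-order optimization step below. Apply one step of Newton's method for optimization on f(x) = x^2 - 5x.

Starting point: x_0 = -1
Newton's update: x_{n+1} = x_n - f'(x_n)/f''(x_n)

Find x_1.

f(x) = x^2 - 5x
f'(x) = 2x + (-5), f''(x) = 2
Newton step: x_1 = x_0 - f'(x_0)/f''(x_0)
f'(-1) = -7
x_1 = -1 - -7/2 = 5/2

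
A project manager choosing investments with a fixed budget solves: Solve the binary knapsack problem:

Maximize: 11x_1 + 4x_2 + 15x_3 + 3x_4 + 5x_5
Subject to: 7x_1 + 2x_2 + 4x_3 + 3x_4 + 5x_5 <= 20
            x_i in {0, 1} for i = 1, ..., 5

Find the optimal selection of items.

Items: item 1 (v=11, w=7), item 2 (v=4, w=2), item 3 (v=15, w=4), item 4 (v=3, w=3), item 5 (v=5, w=5)
Capacity: 20
Checking all 32 subsets (w = total weight, v = total value):
  {}: w = 0, v = 0
  {1}: w = 7, v = 11
  {2}: w = 2, v = 4
  {3}: w = 4, v = 15
  {4}: w = 3, v = 3
  {5}: w = 5, v = 5
  {1, 2}: w = 9, v = 15
  {1, 3}: w = 11, v = 26
  {1, 4}: w = 10, v = 14
  {1, 5}: w = 12, v = 16
  {2, 3}: w = 6, v = 19
  {2, 4}: w = 5, v = 7
  {2, 5}: w = 7, v = 9
  {3, 4}: w = 7, v = 18
  {3, 5}: w = 9, v = 20
  {4, 5}: w = 8, v = 8
  {1, 2, 3}: w = 13, v = 30
  {1, 2, 4}: w = 12, v = 18
  {1, 2, 5}: w = 14, v = 20
  {1, 3, 4}: w = 14, v = 29
  {1, 3, 5}: w = 16, v = 31
  {1, 4, 5}: w = 15, v = 19
  {2, 3, 4}: w = 9, v = 22
  {2, 3, 5}: w = 11, v = 24
  {2, 4, 5}: w = 10, v = 12
  {3, 4, 5}: w = 12, v = 23
  {1, 2, 3, 4}: w = 16, v = 33
  {1, 2, 3, 5}: w = 18, v = 35
  {1, 2, 4, 5}: w = 17, v = 23
  {1, 3, 4, 5}: w = 19, v = 34
  {2, 3, 4, 5}: w = 14, v = 27
  {1, 2, 3, 4, 5}: w = 21 > 20, infeasible
Best feasible subset: items [1, 2, 3, 5]
Total weight: 18 <= 20, total value: 35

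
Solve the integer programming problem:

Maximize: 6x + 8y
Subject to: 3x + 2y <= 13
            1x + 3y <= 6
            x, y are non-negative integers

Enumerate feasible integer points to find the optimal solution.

Constraint 1: 3x + 2y <= 13
Constraint 2: 1x + 3y <= 6
Feasible x range (need y >= 0): 0 <= x <= min(13/3, 6/1) => x in {0, ..., 4}.
Enumerate feasible integer points row by row (the coefficient of y is 8 > 0, so for each x the largest feasible y gives the best value):
  x = 0: y <= min((13 - 3*0)/2, (6 - 1*0)/3) => y in {0, ..., 2}; best 6*0 + 8*2 = 16
  x = 1: y <= min((13 - 3*1)/2, (6 - 1*1)/3) => y in {0, ..., 1}; best 6*1 + 8*1 = 14
  x = 2: y <= min((13 - 3*2)/2, (6 - 1*2)/3) => y in {0, ..., 1}; best 6*2 + 8*1 = 20
  x = 3: y <= min((13 - 3*3)/2, (6 - 1*3)/3) => y in {0, ..., 1}; best 6*3 + 8*1 = 26
  x = 4: y <= min((13 - 3*4)/2, (6 - 1*4)/3) => y in {0}; best 6*4 + 8*0 = 24
The maximum 6x + 8y = 26 is achieved at x = 3, y = 1.
Check: 3*3 + 2*1 = 11 <= 13 and 1*3 + 3*1 = 6 <= 6.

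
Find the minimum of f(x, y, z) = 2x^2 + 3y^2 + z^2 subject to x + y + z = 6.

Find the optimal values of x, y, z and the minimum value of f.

Using Lagrange multipliers on f = 2x^2 + 3y^2 + z^2 with constraint x + y + z = 6:
Conditions: 2*2*x = lambda, 2*3*y = lambda, 2*1*z = lambda
So x = lambda/4, y = lambda/6, z = lambda/2
Substituting into constraint: lambda * (11/12) = 6
lambda = 72/11
x = 18/11, y = 12/11, z = 36/11
Minimum value = 216/11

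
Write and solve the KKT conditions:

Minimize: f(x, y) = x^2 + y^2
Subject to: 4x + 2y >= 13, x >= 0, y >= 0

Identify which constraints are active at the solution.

KKT conditions for min x^2 + y^2 s.t. 4x + 2y >= 13, x >= 0, y >= 0:
Stationarity: 2x = mu*4 + mu_x, 2y = mu*2 + mu_y, with mu, mu_x, mu_y >= 0
Complementary slackness: mu*(4x + 2y - 13) = 0, mu_x*x = 0, mu_y*y = 0
(0, 0) is infeasible (4*0 + 2*0 < 13), so if mu = 0 stationarity would force x = mu_x/2 >= 0, y = mu_y/2 >= 0 with mu_x*x = mu_y*y = 0, i.e. x = y = 0: contradiction. Hence mu > 0 and 4x + 2y = 13 is active.
Try x > 0, y > 0 (so mu_x = mu_y = 0): x = 4*mu/2, y = 2*mu/2
Substitute: 4*(4*mu/2) + 2*(2*mu/2) = 13
  mu*20/2 = 13 => mu = 13/10
x* = 13/5 > 0, y* = 13/10 > 0, consistent with mu_x = mu_y = 0.
f is convex and the constraints are linear, so this KKT point is the global minimum.
f* = 169/20
Active constraints: 4x + 2y >= 13 (holds with equality, mu = 13/10 > 0); x >= 0 and y >= 0 are inactive (mu_x = mu_y = 0).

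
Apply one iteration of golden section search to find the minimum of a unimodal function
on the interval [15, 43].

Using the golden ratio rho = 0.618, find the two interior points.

Golden section search on [15, 43].
Golden ratio rho = 0.618 (approx).
Interior points:
  x_1 = 15 + (1-0.618)*28 = 25.6960
  x_2 = 15 + 0.618*28 = 32.3040
Compare f(x_1) and f(x_2) to determine which subinterval to keep.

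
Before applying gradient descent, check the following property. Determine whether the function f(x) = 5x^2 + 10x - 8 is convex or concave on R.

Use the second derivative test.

f(x) = 5x^2 + 10x - 8
f'(x) = 10x + 10
f''(x) = 10
Since f''(x) = 10 > 0 for all x, f is convex on R.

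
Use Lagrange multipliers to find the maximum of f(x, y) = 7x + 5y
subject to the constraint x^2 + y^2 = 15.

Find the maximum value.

Set up Lagrange conditions: grad f = lambda * grad g
  7 = 2*lambda*x
  5 = 2*lambda*y
From these: x/y = 7/5, so x = 7t, y = 5t for some t.
Substitute into constraint: (7t)^2 + (5t)^2 = 15
  t^2 * 74 = 15
  t = sqrt(15/74)
Maximum = 7*x + 5*y = (7^2 + 5^2)*t = 74 * sqrt(15/74) = sqrt(1110)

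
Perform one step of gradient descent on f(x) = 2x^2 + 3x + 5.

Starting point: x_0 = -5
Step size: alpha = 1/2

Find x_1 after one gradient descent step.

f(x) = 2x^2 + 3x + 5
f'(x) = 4x + 3
f'(-5) = 4*-5 + (3) = -17
x_1 = x_0 - alpha * f'(x_0) = -5 - 1/2 * -17 = 7/2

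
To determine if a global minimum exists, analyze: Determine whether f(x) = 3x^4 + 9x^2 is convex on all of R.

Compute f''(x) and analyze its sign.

f(x) = 3x^4 + 9x^2
f'(x) = 12x^3 + 18x
f''(x) = 36x^2 + 18
f''(x) = 36x^2 + 18 >= 18 > 0 for all x
Therefore, f is convex on R.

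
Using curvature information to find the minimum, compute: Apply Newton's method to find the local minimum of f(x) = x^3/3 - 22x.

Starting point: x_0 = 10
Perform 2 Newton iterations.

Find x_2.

f(x) = x^3/3 - 22x
f'(x) = x^2 - 22, f''(x) = 2x
Newton update: x_{n+1} = x_n - (x_n^2 - 22)/(2*x_n)
Step 1: x_0 = 10, f'=78, f''=20, x_1 = 61/10
Step 2: x_1 = 61/10, f'=1521/100, f''=61/5, x_2 = 5921/1220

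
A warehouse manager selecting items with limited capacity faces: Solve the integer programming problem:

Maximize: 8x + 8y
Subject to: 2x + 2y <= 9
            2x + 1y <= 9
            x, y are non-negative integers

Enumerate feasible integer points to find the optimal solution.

Constraint 1: 2x + 2y <= 9
Constraint 2: 2x + 1y <= 9
Feasible x range (need y >= 0): 0 <= x <= min(9/2, 9/2) => x in {0, ..., 4}.
Enumerate feasible integer points row by row (the coefficient of y is 8 > 0, so for each x the largest feasible y gives the best value):
  x = 0: y <= min((9 - 2*0)/2, (9 - 2*0)/1) => y in {0, ..., 4}; best 8*0 + 8*4 = 32
  x = 1: y <= min((9 - 2*1)/2, (9 - 2*1)/1) => y in {0, ..., 3}; best 8*1 + 8*3 = 32
  x = 2: y <= min((9 - 2*2)/2, (9 - 2*2)/1) => y in {0, ..., 2}; best 8*2 + 8*2 = 32
  x = 3: y <= min((9 - 2*3)/2, (9 - 2*3)/1) => y in {0, ..., 1}; best 8*3 + 8*1 = 32
  x = 4: y <= min((9 - 2*4)/2, (9 - 2*4)/1) => y in {0}; best 8*4 + 8*0 = 32
The maximum 8x + 8y = 32 is achieved at x = 0, y = 4.
(The same value 32 is also attained at (1, 3), (2, 2), (3, 1), (4, 0).)
Check: 2*0 + 2*4 = 8 <= 9 and 2*0 + 1*4 = 4 <= 9.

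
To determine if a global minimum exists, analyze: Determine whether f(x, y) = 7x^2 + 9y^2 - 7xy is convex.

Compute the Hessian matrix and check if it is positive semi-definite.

f(x,y) = 7x^2 + 9y^2 - 7xy
Hessian H = [[14, -7], [-7, 18]]
trace(H) = 32, det(H) = 203
Eigenvalues: (32 +/- sqrt(212)) / 2 = 23.28, 8.72
Since both eigenvalues > 0, f is convex.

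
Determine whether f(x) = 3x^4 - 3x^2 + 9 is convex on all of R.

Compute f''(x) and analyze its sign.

f(x) = 3x^4 - 3x^2 + 9
f'(x) = 12x^3 + -6x
f''(x) = 36x^2 + -6
f''(0) = -6 < 0, so not convex near x = 0
Therefore, f is not globally convex on R.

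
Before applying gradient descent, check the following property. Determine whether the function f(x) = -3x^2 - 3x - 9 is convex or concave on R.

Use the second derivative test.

f(x) = -3x^2 - 3x - 9
f'(x) = -6x - 3
f''(x) = -6
Since f''(x) = -6 < 0 for all x, f is concave on R.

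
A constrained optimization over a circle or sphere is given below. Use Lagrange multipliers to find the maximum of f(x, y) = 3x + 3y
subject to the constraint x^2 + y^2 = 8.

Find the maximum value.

Set up Lagrange conditions: grad f = lambda * grad g
  3 = 2*lambda*x
  3 = 2*lambda*y
From these: x/y = 3/3, so x = 3t, y = 3t for some t.
Substitute into constraint: (3t)^2 + (3t)^2 = 8
  t^2 * 18 = 8
  t = sqrt(8/18)
Maximum = 3*x + 3*y = (3^2 + 3^2)*t = 18 * sqrt(8/18) = 12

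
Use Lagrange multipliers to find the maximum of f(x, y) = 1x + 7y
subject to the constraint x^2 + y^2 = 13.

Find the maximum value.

Set up Lagrange conditions: grad f = lambda * grad g
  1 = 2*lambda*x
  7 = 2*lambda*y
From these: x/y = 1/7, so x = 1t, y = 7t for some t.
Substitute into constraint: (1t)^2 + (7t)^2 = 13
  t^2 * 50 = 13
  t = sqrt(13/50)
Maximum = 1*x + 7*y = (1^2 + 7^2)*t = 50 * sqrt(13/50) = sqrt(650)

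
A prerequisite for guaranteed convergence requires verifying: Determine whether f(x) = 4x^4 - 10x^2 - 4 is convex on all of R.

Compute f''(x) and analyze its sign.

f(x) = 4x^4 - 10x^2 - 4
f'(x) = 16x^3 + -20x
f''(x) = 48x^2 + -20
f''(0) = -20 < 0, so not convex near x = 0
Therefore, f is not globally convex on R.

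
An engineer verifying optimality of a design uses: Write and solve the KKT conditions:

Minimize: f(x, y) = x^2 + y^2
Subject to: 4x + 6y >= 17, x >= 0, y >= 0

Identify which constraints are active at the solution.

KKT conditions for min x^2 + y^2 s.t. 4x + 6y >= 17, x >= 0, y >= 0:
Stationarity: 2x = mu*4 + mu_x, 2y = mu*6 + mu_y, with mu, mu_x, mu_y >= 0
Complementary slackness: mu*(4x + 6y - 17) = 0, mu_x*x = 0, mu_y*y = 0
(0, 0) is infeasible (4*0 + 6*0 < 17), so if mu = 0 stationarity would force x = mu_x/2 >= 0, y = mu_y/2 >= 0 with mu_x*x = mu_y*y = 0, i.e. x = y = 0: contradiction. Hence mu > 0 and 4x + 6y = 17 is active.
Try x > 0, y > 0 (so mu_x = mu_y = 0): x = 4*mu/2, y = 6*mu/2
Substitute: 4*(4*mu/2) + 6*(6*mu/2) = 17
  mu*52/2 = 17 => mu = 17/26
x* = 17/13 > 0, y* = 51/26 > 0, consistent with mu_x = mu_y = 0.
f is convex and the constraints are linear, so this KKT point is the global minimum.
f* = 289/52
Active constraints: 4x + 6y >= 17 (holds with equality, mu = 17/26 > 0); x >= 0 and y >= 0 are inactive (mu_x = mu_y = 0).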